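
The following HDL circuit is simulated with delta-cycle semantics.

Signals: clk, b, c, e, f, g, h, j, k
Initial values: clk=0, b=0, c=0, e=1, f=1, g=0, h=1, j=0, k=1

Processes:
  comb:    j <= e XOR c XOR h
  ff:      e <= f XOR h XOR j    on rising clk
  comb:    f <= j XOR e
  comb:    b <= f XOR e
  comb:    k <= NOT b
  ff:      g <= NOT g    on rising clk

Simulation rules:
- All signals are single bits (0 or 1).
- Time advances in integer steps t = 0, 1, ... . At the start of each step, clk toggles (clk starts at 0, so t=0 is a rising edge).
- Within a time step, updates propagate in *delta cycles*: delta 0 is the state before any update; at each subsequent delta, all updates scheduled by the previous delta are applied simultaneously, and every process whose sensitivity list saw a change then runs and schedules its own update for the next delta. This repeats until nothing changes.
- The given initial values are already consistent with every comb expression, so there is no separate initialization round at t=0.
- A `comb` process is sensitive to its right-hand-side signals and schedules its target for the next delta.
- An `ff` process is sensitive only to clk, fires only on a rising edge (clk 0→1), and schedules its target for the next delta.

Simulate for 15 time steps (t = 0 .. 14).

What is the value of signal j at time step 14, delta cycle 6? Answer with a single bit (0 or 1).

[bits: c,e,g,b,j,h,k,clk,f]
t=0: Δ0=010001101 Δ1=010001111 Δ2=001001111 Δ3=001111110 Δ4=001011011 Δ5=001111111 Δ6=001111011 | 6Δ
t=1: Δ0=001111011 Δ1=001111001 | 1Δ
t=2: Δ0=001111001 Δ1=001111011 Δ2=010111011 Δ3=010001010 Δ4=010101111 Δ5=010001011 Δ6=010001111 | 6Δ
t=3: Δ0=010001111 Δ1=010001101 | 1Δ
t=4: Δ0=010001101 Δ1=010001111 Δ2=001001111 Δ3=001111110 Δ4=001011011 Δ5=001111111 Δ6=001111011 | 6Δ
t=5: Δ0=001111011 Δ1=001111001 | 1Δ
t=6: Δ0=001111001 Δ1=001111011 Δ2=010111011 Δ3=010001010 Δ4=010101111 Δ5=010001011 Δ6=010001111 | 6Δ
t=7: Δ0=010001111 Δ1=010001101 | 1Δ
t=8: Δ0=010001101 Δ1=010001111 Δ2=001001111 Δ3=001111110 Δ4=001011011 Δ5=001111111 Δ6=001111011 | 6Δ
t=9: Δ0=001111011 Δ1=001111001 | 1Δ
t=10: Δ0=001111001 Δ1=001111011 Δ2=010111011 Δ3=010001010 Δ4=010101111 Δ5=010001011 Δ6=010001111 | 6Δ
t=11: Δ0=010001111 Δ1=010001101 | 1Δ
t=12: Δ0=010001101 Δ1=010001111 Δ2=001001111 Δ3=001111110 Δ4=001011011 Δ5=001111111 Δ6=001111011 | 6Δ
t=13: Δ0=001111011 Δ1=001111001 | 1Δ
t=14: Δ0=001111001 Δ1=001111011 Δ2=010111011 Δ3=010001010 Δ4=010101111 Δ5=010001011 Δ6=010001111 | 6Δ

0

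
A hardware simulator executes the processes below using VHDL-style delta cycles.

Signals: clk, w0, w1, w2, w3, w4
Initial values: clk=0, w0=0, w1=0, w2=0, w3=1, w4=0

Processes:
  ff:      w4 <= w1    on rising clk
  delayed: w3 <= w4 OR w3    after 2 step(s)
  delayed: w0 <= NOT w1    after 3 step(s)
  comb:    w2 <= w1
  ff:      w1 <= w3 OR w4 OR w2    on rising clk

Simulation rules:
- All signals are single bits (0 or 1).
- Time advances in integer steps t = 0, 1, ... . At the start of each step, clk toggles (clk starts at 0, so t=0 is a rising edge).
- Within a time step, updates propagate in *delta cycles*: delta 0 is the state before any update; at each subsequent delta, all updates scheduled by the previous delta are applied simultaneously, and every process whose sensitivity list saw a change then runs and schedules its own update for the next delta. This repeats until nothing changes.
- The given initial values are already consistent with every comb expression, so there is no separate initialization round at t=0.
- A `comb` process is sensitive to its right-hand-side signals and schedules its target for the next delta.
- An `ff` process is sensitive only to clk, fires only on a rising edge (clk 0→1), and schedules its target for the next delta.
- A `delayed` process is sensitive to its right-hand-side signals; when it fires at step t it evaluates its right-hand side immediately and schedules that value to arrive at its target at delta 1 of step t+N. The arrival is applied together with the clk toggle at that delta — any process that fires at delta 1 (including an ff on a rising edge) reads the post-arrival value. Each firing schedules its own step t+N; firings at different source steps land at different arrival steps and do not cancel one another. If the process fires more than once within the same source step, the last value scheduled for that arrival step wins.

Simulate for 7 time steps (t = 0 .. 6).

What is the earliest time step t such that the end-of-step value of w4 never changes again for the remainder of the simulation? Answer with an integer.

2

t=0 Δ0: w0=0 w2=0 w4=0 clk=0 w1=0 w3=1
  Δ1: clk:0→1
  Δ2: w1:0→1
  Δ3: w2:0→1
  (3Δ to stable)
t=1 Δ0: w0=0 w2=1 w4=0 clk=1 w1=1 w3=1
  Δ1: clk:1→0
  (1Δ to stable)
t=2 Δ0: w0=0 w2=1 w4=0 clk=0 w1=1 w3=1
  Δ1: clk:0→1
  Δ2: w4:0→1
  (2Δ to stable)
t=3 Δ0: w0=0 w2=1 w4=1 clk=1 w1=1 w3=1
  Δ1: clk:1→0
  (1Δ to stable)
t=4 Δ0: w0=0 w2=1 w4=1 clk=0 w1=1 w3=1
  Δ1: clk:0→1
  (1Δ to stable)
t=5 Δ0: w0=0 w2=1 w4=1 clk=1 w1=1 w3=1
  Δ1: clk:1→0
  (1Δ to stable)
t=6 Δ0: w0=0 w2=1 w4=1 clk=0 w1=1 w3=1
  Δ1: clk:0→1
  (1Δ to stable)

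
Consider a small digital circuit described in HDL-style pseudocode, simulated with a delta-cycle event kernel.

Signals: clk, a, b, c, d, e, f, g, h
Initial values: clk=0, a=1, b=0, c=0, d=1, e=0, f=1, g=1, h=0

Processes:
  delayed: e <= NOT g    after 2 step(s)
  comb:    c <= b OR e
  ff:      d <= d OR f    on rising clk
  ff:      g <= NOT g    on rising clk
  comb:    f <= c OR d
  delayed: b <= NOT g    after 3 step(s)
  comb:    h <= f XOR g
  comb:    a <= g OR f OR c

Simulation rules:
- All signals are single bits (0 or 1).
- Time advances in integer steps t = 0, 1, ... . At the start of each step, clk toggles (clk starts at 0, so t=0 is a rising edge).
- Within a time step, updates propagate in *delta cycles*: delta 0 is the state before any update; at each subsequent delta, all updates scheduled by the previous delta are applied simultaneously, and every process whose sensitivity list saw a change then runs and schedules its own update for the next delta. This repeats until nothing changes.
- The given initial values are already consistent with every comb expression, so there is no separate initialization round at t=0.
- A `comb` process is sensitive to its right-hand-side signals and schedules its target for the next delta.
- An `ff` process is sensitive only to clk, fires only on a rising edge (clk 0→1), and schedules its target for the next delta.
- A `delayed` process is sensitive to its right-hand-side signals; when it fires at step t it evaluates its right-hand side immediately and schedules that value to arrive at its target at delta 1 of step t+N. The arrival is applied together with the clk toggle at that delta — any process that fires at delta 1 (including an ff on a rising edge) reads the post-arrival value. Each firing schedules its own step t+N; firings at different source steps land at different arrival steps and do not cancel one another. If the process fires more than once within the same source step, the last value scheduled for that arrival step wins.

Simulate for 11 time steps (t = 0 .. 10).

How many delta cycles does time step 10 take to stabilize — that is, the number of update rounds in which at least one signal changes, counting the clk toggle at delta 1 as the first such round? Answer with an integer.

3

t=0 Δ0: h=0 e=0 b=0 g=1 a=1 clk=0 c=0 f=1 d=1
  Δ1: clk:0→1
  Δ2: g:1→0
  Δ3: h:0→1
  (3Δ to stable)
t=1 Δ0: h=1 e=0 b=0 g=0 a=1 clk=1 c=0 f=1 d=1
  Δ1: clk:1→0
  (1Δ to stable)
t=2 Δ0: h=1 e=0 b=0 g=0 a=1 clk=0 c=0 f=1 d=1
  Δ1: e:0→1, clk:0→1
  Δ2: g:0→1, c:0→1
  Δ3: h:1→0
  (3Δ to stable)
t=3 Δ0: h=0 e=1 b=0 g=1 a=1 clk=1 c=1 f=1 d=1
  Δ1: b:0→1, clk:1→0
  (1Δ to stable)
t=4 Δ0: h=0 e=1 b=1 g=1 a=1 clk=0 c=1 f=1 d=1
  Δ1: e:1→0, clk:0→1
  Δ2: g:1→0
  Δ3: h:0→1
  (3Δ to stable)
t=5 Δ0: h=1 e=0 b=1 g=0 a=1 clk=1 c=1 f=1 d=1
  Δ1: b:1→0, clk:1→0
  Δ2: c:1→0
  (2Δ to stable)
t=6 Δ0: h=1 e=0 b=0 g=0 a=1 clk=0 c=0 f=1 d=1
  Δ1: e:0→1, clk:0→1
  Δ2: g:0→1, c:0→1
  Δ3: h:1→0
  (3Δ to stable)
t=7 Δ0: h=0 e=1 b=0 g=1 a=1 clk=1 c=1 f=1 d=1
  Δ1: b:0→1, clk:1→0
  (1Δ to stable)
t=8 Δ0: h=0 e=1 b=1 g=1 a=1 clk=0 c=1 f=1 d=1
  Δ1: e:1→0, clk:0→1
  Δ2: g:1→0
  Δ3: h:0→1
  (3Δ to stable)
t=9 Δ0: h=1 e=0 b=1 g=0 a=1 clk=1 c=1 f=1 d=1
  Δ1: b:1→0, clk:1→0
  Δ2: c:1→0
  (2Δ to stable)
t=10 Δ0: h=1 e=0 b=0 g=0 a=1 clk=0 c=0 f=1 d=1
  Δ1: e:0→1, clk:0→1
  Δ2: g:0→1, c:0→1
  Δ3: h:1→0
  (3Δ to stable)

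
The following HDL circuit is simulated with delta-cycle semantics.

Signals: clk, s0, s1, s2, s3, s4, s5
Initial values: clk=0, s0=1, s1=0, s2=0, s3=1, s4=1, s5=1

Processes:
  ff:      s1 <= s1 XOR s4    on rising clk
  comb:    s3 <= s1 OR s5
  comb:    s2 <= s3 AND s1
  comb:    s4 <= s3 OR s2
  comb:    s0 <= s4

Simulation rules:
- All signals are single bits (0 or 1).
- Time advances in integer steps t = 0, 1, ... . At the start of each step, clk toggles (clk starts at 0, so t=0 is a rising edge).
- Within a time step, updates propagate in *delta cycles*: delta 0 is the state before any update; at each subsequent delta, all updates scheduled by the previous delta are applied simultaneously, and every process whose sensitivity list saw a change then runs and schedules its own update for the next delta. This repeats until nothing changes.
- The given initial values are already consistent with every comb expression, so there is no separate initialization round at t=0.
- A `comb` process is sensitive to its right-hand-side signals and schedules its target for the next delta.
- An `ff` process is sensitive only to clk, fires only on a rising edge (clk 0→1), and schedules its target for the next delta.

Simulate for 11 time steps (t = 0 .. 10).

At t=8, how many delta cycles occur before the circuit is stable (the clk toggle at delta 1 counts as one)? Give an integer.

t=0 Δ0: s3=1 s1=0 s5=1 s4=1 clk=0 s0=1 s2=0
  Δ1: clk:0→1
  Δ2: s1:0→1
  Δ3: s2:0→1
  (3Δ to stable)
t=1 Δ0: s3=1 s1=1 s5=1 s4=1 clk=1 s0=1 s2=1
  Δ1: clk:1→0
  (1Δ to stable)
t=2 Δ0: s3=1 s1=1 s5=1 s4=1 clk=0 s0=1 s2=1
  Δ1: clk:0→1
  Δ2: s1:1→0
  Δ3: s2:1→0
  (3Δ to stable)
t=3 Δ0: s3=1 s1=0 s5=1 s4=1 clk=1 s0=1 s2=0
  Δ1: clk:1→0
  (1Δ to stable)
t=4 Δ0: s3=1 s1=0 s5=1 s4=1 clk=0 s0=1 s2=0
  Δ1: clk:0→1
  Δ2: s1:0→1
  Δ3: s2:0→1
  (3Δ to stable)
t=5 Δ0: s3=1 s1=1 s5=1 s4=1 clk=1 s0=1 s2=1
  Δ1: clk:1→0
  (1Δ to stable)
t=6 Δ0: s3=1 s1=1 s5=1 s4=1 clk=0 s0=1 s2=1
  Δ1: clk:0→1
  Δ2: s1:1→0
  Δ3: s2:1→0
  (3Δ to stable)
t=7 Δ0: s3=1 s1=0 s5=1 s4=1 clk=1 s0=1 s2=0
  Δ1: clk:1→0
  (1Δ to stable)
t=8 Δ0: s3=1 s1=0 s5=1 s4=1 clk=0 s0=1 s2=0
  Δ1: clk:0→1
  Δ2: s1:0→1
  Δ3: s2:0→1
  (3Δ to stable)
t=9 Δ0: s3=1 s1=1 s5=1 s4=1 clk=1 s0=1 s2=1
  Δ1: clk:1→0
  (1Δ to stable)
t=10 Δ0: s3=1 s1=1 s5=1 s4=1 clk=0 s0=1 s2=1
  Δ1: clk:0→1
  Δ2: s1:1→0
  Δ3: s2:1→0
  (3Δ to stable)

3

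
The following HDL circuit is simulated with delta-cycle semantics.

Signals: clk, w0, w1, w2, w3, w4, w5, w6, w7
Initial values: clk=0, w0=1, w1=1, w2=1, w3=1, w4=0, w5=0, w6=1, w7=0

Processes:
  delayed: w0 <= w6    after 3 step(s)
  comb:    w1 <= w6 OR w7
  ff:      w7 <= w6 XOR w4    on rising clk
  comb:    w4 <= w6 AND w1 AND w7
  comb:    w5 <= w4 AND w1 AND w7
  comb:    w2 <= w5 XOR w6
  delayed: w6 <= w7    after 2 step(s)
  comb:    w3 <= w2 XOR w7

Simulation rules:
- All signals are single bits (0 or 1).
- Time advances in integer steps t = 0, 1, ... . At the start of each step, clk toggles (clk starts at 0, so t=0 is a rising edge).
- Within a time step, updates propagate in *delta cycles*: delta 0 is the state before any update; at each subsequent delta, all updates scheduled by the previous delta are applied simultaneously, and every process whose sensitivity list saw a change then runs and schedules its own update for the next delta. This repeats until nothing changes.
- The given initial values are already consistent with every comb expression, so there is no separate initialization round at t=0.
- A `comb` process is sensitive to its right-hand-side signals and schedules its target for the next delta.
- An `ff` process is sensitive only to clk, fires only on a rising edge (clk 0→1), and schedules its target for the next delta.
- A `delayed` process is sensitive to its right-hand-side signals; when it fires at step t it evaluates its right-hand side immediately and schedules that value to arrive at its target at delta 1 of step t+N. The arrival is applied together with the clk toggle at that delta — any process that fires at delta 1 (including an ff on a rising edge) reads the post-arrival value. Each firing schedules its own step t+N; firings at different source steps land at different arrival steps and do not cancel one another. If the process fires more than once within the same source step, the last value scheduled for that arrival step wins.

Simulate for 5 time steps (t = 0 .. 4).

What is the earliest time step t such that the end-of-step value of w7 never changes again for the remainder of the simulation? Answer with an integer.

[bits: w1,w2,w5,clk,w7,w0,w6,w3,w4]
t=0: Δ0=110001110 Δ1=110101110 Δ2=110111110 Δ3=110111101 Δ4=111111101 Δ5=101111101 Δ6=101111111 | 6Δ
t=1: Δ0=101111111 Δ1=101011111 | 1Δ
t=2: Δ0=101011111 Δ1=101111111 Δ2=101101111 Δ3=100101100 Δ4=110101100 Δ5=110101110 | 5Δ
t=3: Δ0=110101110 Δ1=110001110 | 1Δ
t=4: Δ0=110001110 Δ1=110101010 Δ2=000101010 Δ3=000101000 | 3Δ

2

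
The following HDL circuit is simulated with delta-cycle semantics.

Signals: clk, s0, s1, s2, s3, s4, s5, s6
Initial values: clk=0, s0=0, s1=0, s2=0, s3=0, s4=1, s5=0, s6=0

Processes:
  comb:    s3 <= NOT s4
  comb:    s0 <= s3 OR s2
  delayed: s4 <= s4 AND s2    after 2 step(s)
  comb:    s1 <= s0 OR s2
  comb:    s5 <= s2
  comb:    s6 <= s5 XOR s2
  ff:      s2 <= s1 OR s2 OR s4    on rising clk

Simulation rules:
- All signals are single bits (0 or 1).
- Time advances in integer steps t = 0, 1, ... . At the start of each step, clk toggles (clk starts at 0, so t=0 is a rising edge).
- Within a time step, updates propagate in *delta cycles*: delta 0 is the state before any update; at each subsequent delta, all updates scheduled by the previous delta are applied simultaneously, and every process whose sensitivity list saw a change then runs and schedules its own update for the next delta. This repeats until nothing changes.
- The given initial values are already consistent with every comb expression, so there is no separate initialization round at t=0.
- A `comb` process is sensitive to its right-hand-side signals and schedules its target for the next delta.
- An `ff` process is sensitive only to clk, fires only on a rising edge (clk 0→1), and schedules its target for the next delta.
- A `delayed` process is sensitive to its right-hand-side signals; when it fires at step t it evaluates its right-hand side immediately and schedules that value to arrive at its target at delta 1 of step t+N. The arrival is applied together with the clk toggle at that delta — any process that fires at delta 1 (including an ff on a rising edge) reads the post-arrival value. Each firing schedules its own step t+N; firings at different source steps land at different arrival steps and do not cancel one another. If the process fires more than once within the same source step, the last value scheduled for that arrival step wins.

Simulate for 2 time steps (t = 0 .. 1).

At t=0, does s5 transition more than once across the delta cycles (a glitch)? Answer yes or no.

no

t=0 Δ0: s2=0 s4=1 s0=0 clk=0 s6=0 s5=0 s1=0 s3=0
  Δ1: clk:0→1
  Δ2: s2:0→1
  Δ3: s0:0→1, s6:0→1, s5:0→1, s1:0→1
  Δ4: s6:1→0
  (4Δ to stable)
t=1 Δ0: s2=1 s4=1 s0=1 clk=1 s6=0 s5=1 s1=1 s3=0
  Δ1: clk:1→0
  (1Δ to stable)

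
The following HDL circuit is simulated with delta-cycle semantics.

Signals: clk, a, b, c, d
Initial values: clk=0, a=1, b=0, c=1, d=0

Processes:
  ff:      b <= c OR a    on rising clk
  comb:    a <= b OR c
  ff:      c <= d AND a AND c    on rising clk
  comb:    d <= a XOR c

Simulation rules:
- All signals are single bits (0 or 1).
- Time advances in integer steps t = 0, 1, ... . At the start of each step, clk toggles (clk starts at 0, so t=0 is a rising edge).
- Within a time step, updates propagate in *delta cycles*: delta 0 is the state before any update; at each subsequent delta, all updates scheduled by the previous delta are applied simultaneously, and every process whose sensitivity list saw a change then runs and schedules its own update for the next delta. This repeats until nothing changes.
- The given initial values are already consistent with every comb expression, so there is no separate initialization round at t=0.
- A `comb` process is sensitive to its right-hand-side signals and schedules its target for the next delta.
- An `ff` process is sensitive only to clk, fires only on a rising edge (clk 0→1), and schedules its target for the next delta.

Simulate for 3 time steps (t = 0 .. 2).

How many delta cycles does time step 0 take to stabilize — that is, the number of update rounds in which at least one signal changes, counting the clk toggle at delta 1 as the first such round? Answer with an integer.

3

[bits: b,c,clk,a,d]
t=0: Δ0=01010 Δ1=01110 Δ2=10110 Δ3=10111 | 3Δ
t=1: Δ0=10111 Δ1=10011 | 1Δ
t=2: Δ0=10011 Δ1=10111 | 1Δ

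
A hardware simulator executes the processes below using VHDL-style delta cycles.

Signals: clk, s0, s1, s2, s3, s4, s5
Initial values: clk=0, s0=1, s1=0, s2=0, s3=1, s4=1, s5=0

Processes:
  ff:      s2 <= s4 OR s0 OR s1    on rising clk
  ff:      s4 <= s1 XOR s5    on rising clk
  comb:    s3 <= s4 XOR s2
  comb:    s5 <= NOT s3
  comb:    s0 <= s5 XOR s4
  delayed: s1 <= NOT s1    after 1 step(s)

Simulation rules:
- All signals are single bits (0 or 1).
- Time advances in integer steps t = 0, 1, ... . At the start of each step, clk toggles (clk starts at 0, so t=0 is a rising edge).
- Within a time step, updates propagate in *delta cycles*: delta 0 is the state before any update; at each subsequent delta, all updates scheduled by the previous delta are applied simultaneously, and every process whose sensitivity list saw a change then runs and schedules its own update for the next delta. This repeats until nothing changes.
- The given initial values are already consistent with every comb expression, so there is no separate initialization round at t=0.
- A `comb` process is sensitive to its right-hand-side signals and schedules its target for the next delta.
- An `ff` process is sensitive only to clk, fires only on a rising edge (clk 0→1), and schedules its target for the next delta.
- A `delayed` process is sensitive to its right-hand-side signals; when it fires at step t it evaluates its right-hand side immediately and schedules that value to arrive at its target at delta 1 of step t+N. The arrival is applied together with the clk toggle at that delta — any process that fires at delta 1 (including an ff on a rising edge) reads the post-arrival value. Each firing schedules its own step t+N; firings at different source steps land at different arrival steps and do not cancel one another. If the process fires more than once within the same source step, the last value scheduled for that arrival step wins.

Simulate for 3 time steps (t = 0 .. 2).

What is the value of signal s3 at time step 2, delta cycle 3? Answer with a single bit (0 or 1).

t0.Δ0 s4=1 s5=0 s3=1 s2=0 s1=0 clk=0 s0=1
t0.Δ1 s4=1 s5=0 s3=1 s2=0 s1=0 clk=1 s0=1
t0.Δ2 s4=0 s5=0 s3=1 s2=1 s1=0 clk=1 s0=1
t0.Δ3 s4=0 s5=0 s3=1 s2=1 s1=0 clk=1 s0=0
t1.Δ0 s4=0 s5=0 s3=1 s2=1 s1=0 clk=1 s0=0
t1.Δ1 s4=0 s5=0 s3=1 s2=1 s1=0 clk=0 s0=0
t2.Δ0 s4=0 s5=0 s3=1 s2=1 s1=0 clk=0 s0=0
t2.Δ1 s4=0 s5=0 s3=1 s2=1 s1=0 clk=1 s0=0
t2.Δ2 s4=0 s5=0 s3=1 s2=0 s1=0 clk=1 s0=0
t2.Δ3 s4=0 s5=0 s3=0 s2=0 s1=0 clk=1 s0=0
t2.Δ4 s4=0 s5=1 s3=0 s2=0 s1=0 clk=1 s0=0
t2.Δ5 s4=0 s5=1 s3=0 s2=0 s1=0 clk=1 s0=1

0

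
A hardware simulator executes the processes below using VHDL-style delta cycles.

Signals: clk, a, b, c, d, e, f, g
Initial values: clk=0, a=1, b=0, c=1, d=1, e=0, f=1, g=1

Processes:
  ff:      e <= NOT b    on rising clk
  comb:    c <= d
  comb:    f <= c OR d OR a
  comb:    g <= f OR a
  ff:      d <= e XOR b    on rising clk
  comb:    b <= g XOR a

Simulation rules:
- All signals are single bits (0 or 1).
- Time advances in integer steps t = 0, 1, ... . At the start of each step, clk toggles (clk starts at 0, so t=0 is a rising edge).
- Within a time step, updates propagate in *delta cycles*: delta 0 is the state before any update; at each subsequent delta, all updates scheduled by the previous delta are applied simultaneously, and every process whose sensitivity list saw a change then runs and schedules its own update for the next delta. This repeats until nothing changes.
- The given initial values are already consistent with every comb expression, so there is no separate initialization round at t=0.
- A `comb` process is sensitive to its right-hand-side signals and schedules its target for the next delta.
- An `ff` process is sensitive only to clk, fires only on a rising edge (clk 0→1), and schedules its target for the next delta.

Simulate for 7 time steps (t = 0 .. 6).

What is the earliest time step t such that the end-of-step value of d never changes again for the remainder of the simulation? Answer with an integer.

t=0 Δ0: clk=0 b=0 a=1 c=1 d=1 g=1 e=0 f=1
  Δ1: clk:0→1
  Δ2: d:1→0, e:0→1
  Δ3: c:1→0
  (3Δ to stable)
t=1 Δ0: clk=1 b=0 a=1 c=0 d=0 g=1 e=1 f=1
  Δ1: clk:1→0
  (1Δ to stable)
t=2 Δ0: clk=0 b=0 a=1 c=0 d=0 g=1 e=1 f=1
  Δ1: clk:0→1
  Δ2: d:0→1
  Δ3: c:0→1
  (3Δ to stable)
t=3 Δ0: clk=1 b=0 a=1 c=1 d=1 g=1 e=1 f=1
  Δ1: clk:1→0
  (1Δ to stable)
t=4 Δ0: clk=0 b=0 a=1 c=1 d=1 g=1 e=1 f=1
  Δ1: clk:0→1
  (1Δ to stable)
t=5 Δ0: clk=1 b=0 a=1 c=1 d=1 g=1 e=1 f=1
  Δ1: clk:1→0
  (1Δ to stable)
t=6 Δ0: clk=0 b=0 a=1 c=1 d=1 g=1 e=1 f=1
  Δ1: clk:0→1
  (1Δ to stable)

2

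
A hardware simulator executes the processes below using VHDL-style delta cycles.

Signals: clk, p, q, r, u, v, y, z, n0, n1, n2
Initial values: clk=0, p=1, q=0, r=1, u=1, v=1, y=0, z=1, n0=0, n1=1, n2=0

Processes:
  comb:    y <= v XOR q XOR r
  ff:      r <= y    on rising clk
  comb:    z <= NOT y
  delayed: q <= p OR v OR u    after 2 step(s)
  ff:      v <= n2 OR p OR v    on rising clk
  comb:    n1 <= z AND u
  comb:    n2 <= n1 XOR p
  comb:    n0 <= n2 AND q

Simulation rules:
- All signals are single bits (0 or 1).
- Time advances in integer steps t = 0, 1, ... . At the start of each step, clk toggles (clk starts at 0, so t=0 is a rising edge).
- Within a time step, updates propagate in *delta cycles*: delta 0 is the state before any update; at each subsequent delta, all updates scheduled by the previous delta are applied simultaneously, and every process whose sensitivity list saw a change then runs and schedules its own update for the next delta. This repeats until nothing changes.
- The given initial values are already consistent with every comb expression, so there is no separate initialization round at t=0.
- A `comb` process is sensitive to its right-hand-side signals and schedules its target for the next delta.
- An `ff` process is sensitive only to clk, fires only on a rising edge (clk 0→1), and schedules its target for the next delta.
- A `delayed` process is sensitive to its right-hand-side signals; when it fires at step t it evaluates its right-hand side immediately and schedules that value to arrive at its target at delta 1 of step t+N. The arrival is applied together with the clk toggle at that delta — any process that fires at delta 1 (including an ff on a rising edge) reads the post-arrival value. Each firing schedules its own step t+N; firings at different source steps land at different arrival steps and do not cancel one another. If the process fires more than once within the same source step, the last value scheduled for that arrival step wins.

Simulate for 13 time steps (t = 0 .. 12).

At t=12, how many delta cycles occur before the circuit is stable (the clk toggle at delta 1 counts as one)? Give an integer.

6

t0.Δ0 n1=1 u=1 z=1 n2=0 r=1 v=1 n0=0 y=0 q=0 clk=0 p=1
t0.Δ1 n1=1 u=1 z=1 n2=0 r=1 v=1 n0=0 y=0 q=0 clk=1 p=1
t0.Δ2 n1=1 u=1 z=1 n2=0 r=0 v=1 n0=0 y=0 q=0 clk=1 p=1
t0.Δ3 n1=1 u=1 z=1 n2=0 r=0 v=1 n0=0 y=1 q=0 clk=1 p=1
t0.Δ4 n1=1 u=1 z=0 n2=0 r=0 v=1 n0=0 y=1 q=0 clk=1 p=1
t0.Δ5 n1=0 u=1 z=0 n2=0 r=0 v=1 n0=0 y=1 q=0 clk=1 p=1
t0.Δ6 n1=0 u=1 z=0 n2=1 r=0 v=1 n0=0 y=1 q=0 clk=1 p=1
t1.Δ0 n1=0 u=1 z=0 n2=1 r=0 v=1 n0=0 y=1 q=0 clk=1 p=1
t1.Δ1 n1=0 u=1 z=0 n2=1 r=0 v=1 n0=0 y=1 q=0 clk=0 p=1
t2.Δ0 n1=0 u=1 z=0 n2=1 r=0 v=1 n0=0 y=1 q=0 clk=0 p=1
t2.Δ1 n1=0 u=1 z=0 n2=1 r=0 v=1 n0=0 y=1 q=0 clk=1 p=1
t2.Δ2 n1=0 u=1 z=0 n2=1 r=1 v=1 n0=0 y=1 q=0 clk=1 p=1
t2.Δ3 n1=0 u=1 z=0 n2=1 r=1 v=1 n0=0 y=0 q=0 clk=1 p=1
t2.Δ4 n1=0 u=1 z=1 n2=1 r=1 v=1 n0=0 y=0 q=0 clk=1 p=1
t2.Δ5 n1=1 u=1 z=1 n2=1 r=1 v=1 n0=0 y=0 q=0 clk=1 p=1
t2.Δ6 n1=1 u=1 z=1 n2=0 r=1 v=1 n0=0 y=0 q=0 clk=1 p=1
t3.Δ0 n1=1 u=1 z=1 n2=0 r=1 v=1 n0=0 y=0 q=0 clk=1 p=1
t3.Δ1 n1=1 u=1 z=1 n2=0 r=1 v=1 n0=0 y=0 q=0 clk=0 p=1
t4.Δ0 n1=1 u=1 z=1 n2=0 r=1 v=1 n0=0 y=0 q=0 clk=0 p=1
t4.Δ1 n1=1 u=1 z=1 n2=0 r=1 v=1 n0=0 y=0 q=0 clk=1 p=1
t4.Δ2 n1=1 u=1 z=1 n2=0 r=0 v=1 n0=0 y=0 q=0 clk=1 p=1
t4.Δ3 n1=1 u=1 z=1 n2=0 r=0 v=1 n0=0 y=1 q=0 clk=1 p=1
t4.Δ4 n1=1 u=1 z=0 n2=0 r=0 v=1 n0=0 y=1 q=0 clk=1 p=1
t4.Δ5 n1=0 u=1 z=0 n2=0 r=0 v=1 n0=0 y=1 q=0 clk=1 p=1
t4.Δ6 n1=0 u=1 z=0 n2=1 r=0 v=1 n0=0 y=1 q=0 clk=1 p=1
t5.Δ0 n1=0 u=1 z=0 n2=1 r=0 v=1 n0=0 y=1 q=0 clk=1 p=1
t5.Δ1 n1=0 u=1 z=0 n2=1 r=0 v=1 n0=0 y=1 q=0 clk=0 p=1
t6.Δ0 n1=0 u=1 z=0 n2=1 r=0 v=1 n0=0 y=1 q=0 clk=0 p=1
t6.Δ1 n1=0 u=1 z=0 n2=1 r=0 v=1 n0=0 y=1 q=0 clk=1 p=1
t6.Δ2 n1=0 u=1 z=0 n2=1 r=1 v=1 n0=0 y=1 q=0 clk=1 p=1
t6.Δ3 n1=0 u=1 z=0 n2=1 r=1 v=1 n0=0 y=0 q=0 clk=1 p=1
t6.Δ4 n1=0 u=1 z=1 n2=1 r=1 v=1 n0=0 y=0 q=0 clk=1 p=1
t6.Δ5 n1=1 u=1 z=1 n2=1 r=1 v=1 n0=0 y=0 q=0 clk=1 p=1
t6.Δ6 n1=1 u=1 z=1 n2=0 r=1 v=1 n0=0 y=0 q=0 clk=1 p=1
t7.Δ0 n1=1 u=1 z=1 n2=0 r=1 v=1 n0=0 y=0 q=0 clk=1 p=1
t7.Δ1 n1=1 u=1 z=1 n2=0 r=1 v=1 n0=0 y=0 q=0 clk=0 p=1
t8.Δ0 n1=1 u=1 z=1 n2=0 r=1 v=1 n0=0 y=0 q=0 clk=0 p=1
t8.Δ1 n1=1 u=1 z=1 n2=0 r=1 v=1 n0=0 y=0 q=0 clk=1 p=1
t8.Δ2 n1=1 u=1 z=1 n2=0 r=0 v=1 n0=0 y=0 q=0 clk=1 p=1
t8.Δ3 n1=1 u=1 z=1 n2=0 r=0 v=1 n0=0 y=1 q=0 clk=1 p=1
t8.Δ4 n1=1 u=1 z=0 n2=0 r=0 v=1 n0=0 y=1 q=0 clk=1 p=1
t8.Δ5 n1=0 u=1 z=0 n2=0 r=0 v=1 n0=0 y=1 q=0 clk=1 p=1
t8.Δ6 n1=0 u=1 z=0 n2=1 r=0 v=1 n0=0 y=1 q=0 clk=1 p=1
t9.Δ0 n1=0 u=1 z=0 n2=1 r=0 v=1 n0=0 y=1 q=0 clk=1 p=1
t9.Δ1 n1=0 u=1 z=0 n2=1 r=0 v=1 n0=0 y=1 q=0 clk=0 p=1
t10.Δ0 n1=0 u=1 z=0 n2=1 r=0 v=1 n0=0 y=1 q=0 clk=0 p=1
t10.Δ1 n1=0 u=1 z=0 n2=1 r=0 v=1 n0=0 y=1 q=0 clk=1 p=1
t10.Δ2 n1=0 u=1 z=0 n2=1 r=1 v=1 n0=0 y=1 q=0 clk=1 p=1
t10.Δ3 n1=0 u=1 z=0 n2=1 r=1 v=1 n0=0 y=0 q=0 clk=1 p=1
t10.Δ4 n1=0 u=1 z=1 n2=1 r=1 v=1 n0=0 y=0 q=0 clk=1 p=1
t10.Δ5 n1=1 u=1 z=1 n2=1 r=1 v=1 n0=0 y=0 q=0 clk=1 p=1
t10.Δ6 n1=1 u=1 z=1 n2=0 r=1 v=1 n0=0 y=0 q=0 clk=1 p=1
t11.Δ0 n1=1 u=1 z=1 n2=0 r=1 v=1 n0=0 y=0 q=0 clk=1 p=1
t11.Δ1 n1=1 u=1 z=1 n2=0 r=1 v=1 n0=0 y=0 q=0 clk=0 p=1
t12.Δ0 n1=1 u=1 z=1 n2=0 r=1 v=1 n0=0 y=0 q=0 clk=0 p=1
t12.Δ1 n1=1 u=1 z=1 n2=0 r=1 v=1 n0=0 y=0 q=0 clk=1 p=1
t12.Δ2 n1=1 u=1 z=1 n2=0 r=0 v=1 n0=0 y=0 q=0 clk=1 p=1
t12.Δ3 n1=1 u=1 z=1 n2=0 r=0 v=1 n0=0 y=1 q=0 clk=1 p=1
t12.Δ4 n1=1 u=1 z=0 n2=0 r=0 v=1 n0=0 y=1 q=0 clk=1 p=1
t12.Δ5 n1=0 u=1 z=0 n2=0 r=0 v=1 n0=0 y=1 q=0 clk=1 p=1
t12.Δ6 n1=0 u=1 z=0 n2=1 r=0 v=1 n0=0 y=1 q=0 clk=1 p=1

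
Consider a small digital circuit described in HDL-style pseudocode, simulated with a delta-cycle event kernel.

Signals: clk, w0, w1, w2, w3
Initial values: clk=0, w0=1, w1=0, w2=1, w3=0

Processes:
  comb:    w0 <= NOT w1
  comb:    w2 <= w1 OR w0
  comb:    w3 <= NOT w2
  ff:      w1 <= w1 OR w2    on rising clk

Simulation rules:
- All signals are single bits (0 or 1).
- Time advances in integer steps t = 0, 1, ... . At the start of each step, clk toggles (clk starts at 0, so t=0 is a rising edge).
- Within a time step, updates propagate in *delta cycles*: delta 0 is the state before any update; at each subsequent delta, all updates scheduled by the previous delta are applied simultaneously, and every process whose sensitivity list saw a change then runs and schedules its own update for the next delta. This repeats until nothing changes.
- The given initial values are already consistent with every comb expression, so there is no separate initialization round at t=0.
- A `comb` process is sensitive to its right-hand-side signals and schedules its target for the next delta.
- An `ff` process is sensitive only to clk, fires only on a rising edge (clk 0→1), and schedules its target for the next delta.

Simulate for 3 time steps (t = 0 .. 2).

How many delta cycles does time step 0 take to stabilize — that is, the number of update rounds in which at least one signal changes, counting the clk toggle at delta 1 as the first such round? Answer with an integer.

3

[bits: w2,w0,w1,w3,clk]
t=0: Δ0=11000 Δ1=11001 Δ2=11101 Δ3=10101 | 3Δ
t=1: Δ0=10101 Δ1=10100 | 1Δ
t=2: Δ0=10100 Δ1=10101 | 1Δ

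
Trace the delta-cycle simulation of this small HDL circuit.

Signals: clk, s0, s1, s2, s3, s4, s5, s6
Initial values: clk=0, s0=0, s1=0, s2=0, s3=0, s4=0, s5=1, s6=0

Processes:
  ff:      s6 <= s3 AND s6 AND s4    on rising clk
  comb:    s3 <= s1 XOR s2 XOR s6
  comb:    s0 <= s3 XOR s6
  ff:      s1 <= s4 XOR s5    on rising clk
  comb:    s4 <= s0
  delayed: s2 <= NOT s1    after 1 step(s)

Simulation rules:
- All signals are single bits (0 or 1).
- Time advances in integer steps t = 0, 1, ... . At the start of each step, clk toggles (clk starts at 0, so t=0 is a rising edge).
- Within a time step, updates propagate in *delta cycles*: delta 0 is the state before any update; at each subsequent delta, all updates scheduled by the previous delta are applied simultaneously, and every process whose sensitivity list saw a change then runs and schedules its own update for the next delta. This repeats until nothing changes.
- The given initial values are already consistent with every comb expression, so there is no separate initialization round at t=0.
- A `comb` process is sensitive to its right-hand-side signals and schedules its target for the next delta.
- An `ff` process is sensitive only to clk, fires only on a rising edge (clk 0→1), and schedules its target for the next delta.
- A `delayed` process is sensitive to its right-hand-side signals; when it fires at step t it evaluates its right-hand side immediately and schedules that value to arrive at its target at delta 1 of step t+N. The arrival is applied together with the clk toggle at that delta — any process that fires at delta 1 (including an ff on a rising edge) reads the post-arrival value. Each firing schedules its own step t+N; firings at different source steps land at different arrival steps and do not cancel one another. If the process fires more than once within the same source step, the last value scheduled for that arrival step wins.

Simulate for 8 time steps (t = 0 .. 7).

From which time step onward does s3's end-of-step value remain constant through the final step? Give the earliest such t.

[bits: s2,s3,s4,clk,s0,s5,s1,s6]
t=0: Δ0=00000100 Δ1=00010100 Δ2=00010110 Δ3=01010110 Δ4=01011110 Δ5=01111110 | 5Δ
t=1: Δ0=01111110 Δ1=01101110 | 1Δ
t=2: Δ0=01101110 Δ1=01111110 Δ2=01111100 Δ3=00111100 Δ4=00110100 Δ5=00010100 | 5Δ
t=3: Δ0=00010100 Δ1=10000100 Δ2=11000100 Δ3=11001100 Δ4=11101100 | 4Δ
t=4: Δ0=11101100 Δ1=11111100 | 1Δ
t=5: Δ0=11111100 Δ1=11101100 | 1Δ
t=6: Δ0=11101100 Δ1=11111100 | 1Δ
t=7: Δ0=11111100 Δ1=11101100 | 1Δ

3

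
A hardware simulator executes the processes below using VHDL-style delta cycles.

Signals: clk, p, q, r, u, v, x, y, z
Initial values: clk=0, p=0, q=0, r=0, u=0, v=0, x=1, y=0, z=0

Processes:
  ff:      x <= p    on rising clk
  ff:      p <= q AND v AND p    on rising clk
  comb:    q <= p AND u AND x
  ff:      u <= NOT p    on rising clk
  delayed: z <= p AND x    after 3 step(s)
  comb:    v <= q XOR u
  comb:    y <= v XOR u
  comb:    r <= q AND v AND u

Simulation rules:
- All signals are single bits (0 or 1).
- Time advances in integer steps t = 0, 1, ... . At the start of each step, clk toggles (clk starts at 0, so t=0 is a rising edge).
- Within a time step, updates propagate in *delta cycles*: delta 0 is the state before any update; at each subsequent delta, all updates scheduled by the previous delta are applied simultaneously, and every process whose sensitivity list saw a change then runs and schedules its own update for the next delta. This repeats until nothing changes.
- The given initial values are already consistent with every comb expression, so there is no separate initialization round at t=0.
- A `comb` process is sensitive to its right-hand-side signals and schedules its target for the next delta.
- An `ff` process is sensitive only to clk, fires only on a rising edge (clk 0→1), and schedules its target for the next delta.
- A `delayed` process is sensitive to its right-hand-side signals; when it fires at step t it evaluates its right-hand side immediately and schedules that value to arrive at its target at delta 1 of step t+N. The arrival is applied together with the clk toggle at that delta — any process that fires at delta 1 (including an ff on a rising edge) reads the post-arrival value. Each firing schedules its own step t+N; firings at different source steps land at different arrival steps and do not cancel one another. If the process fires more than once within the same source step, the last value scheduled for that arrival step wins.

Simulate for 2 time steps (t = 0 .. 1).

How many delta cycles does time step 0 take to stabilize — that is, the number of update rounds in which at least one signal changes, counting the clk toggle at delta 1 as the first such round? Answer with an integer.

4

t0.Δ0 y=0 clk=0 q=0 u=0 p=0 r=0 z=0 x=1 v=0
t0.Δ1 y=0 clk=1 q=0 u=0 p=0 r=0 z=0 x=1 v=0
t0.Δ2 y=0 clk=1 q=0 u=1 p=0 r=0 z=0 x=0 v=0
t0.Δ3 y=1 clk=1 q=0 u=1 p=0 r=0 z=0 x=0 v=1
t0.Δ4 y=0 clk=1 q=0 u=1 p=0 r=0 z=0 x=0 v=1
t1.Δ0 y=0 clk=1 q=0 u=1 p=0 r=0 z=0 x=0 v=1
t1.Δ1 y=0 clk=0 q=0 u=1 p=0 r=0 z=0 x=0 v=1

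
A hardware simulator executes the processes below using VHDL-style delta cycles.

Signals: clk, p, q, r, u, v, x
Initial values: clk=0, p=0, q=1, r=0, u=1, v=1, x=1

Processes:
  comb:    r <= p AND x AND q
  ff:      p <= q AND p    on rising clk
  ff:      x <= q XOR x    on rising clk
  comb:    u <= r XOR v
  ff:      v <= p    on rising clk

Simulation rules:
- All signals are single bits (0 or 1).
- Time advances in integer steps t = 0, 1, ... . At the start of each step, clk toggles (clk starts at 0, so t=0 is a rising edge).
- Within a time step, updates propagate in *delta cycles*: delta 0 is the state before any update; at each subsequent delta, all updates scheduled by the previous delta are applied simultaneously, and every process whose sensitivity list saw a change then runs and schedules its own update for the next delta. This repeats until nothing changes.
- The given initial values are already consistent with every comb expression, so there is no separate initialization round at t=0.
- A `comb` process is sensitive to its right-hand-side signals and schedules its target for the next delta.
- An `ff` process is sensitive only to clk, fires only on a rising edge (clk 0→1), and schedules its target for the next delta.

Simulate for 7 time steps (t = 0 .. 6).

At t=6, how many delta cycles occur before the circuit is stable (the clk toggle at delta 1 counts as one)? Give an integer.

t=0 Δ0: clk=0 p=0 r=0 x=1 q=1 u=1 v=1
  Δ1: clk:0→1
  Δ2: x:1→0, v:1→0
  Δ3: u:1→0
  (3Δ to stable)
t=1 Δ0: clk=1 p=0 r=0 x=0 q=1 u=0 v=0
  Δ1: clk:1→0
  (1Δ to stable)
t=2 Δ0: clk=0 p=0 r=0 x=0 q=1 u=0 v=0
  Δ1: clk:0→1
  Δ2: x:0→1
  (2Δ to stable)
t=3 Δ0: clk=1 p=0 r=0 x=1 q=1 u=0 v=0
  Δ1: clk:1→0
  (1Δ to stable)
t=4 Δ0: clk=0 p=0 r=0 x=1 q=1 u=0 v=0
  Δ1: clk:0→1
  Δ2: x:1→0
  (2Δ to stable)
t=5 Δ0: clk=1 p=0 r=0 x=0 q=1 u=0 v=0
  Δ1: clk:1→0
  (1Δ to stable)
t=6 Δ0: clk=0 p=0 r=0 x=0 q=1 u=0 v=0
  Δ1: clk:0→1
  Δ2: x:0→1
  (2Δ to stable)

2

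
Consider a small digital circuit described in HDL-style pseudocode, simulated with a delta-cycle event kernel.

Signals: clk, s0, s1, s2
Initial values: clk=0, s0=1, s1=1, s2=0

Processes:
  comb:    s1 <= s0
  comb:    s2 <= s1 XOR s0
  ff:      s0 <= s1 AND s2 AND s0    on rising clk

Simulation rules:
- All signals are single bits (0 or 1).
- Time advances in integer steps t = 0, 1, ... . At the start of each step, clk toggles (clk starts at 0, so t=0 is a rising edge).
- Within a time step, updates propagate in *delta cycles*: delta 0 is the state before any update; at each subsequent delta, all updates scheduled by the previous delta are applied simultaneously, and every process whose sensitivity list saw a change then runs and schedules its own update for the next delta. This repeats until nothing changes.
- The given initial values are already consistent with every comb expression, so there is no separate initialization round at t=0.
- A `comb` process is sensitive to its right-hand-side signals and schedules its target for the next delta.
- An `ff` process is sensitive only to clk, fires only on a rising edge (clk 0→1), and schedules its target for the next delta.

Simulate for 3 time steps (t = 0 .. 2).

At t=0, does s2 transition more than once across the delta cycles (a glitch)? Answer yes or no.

[bits: clk,s0,s2,s1]
t=0: Δ0=0101 Δ1=1101 Δ2=1001 Δ3=1010 Δ4=1000 | 4Δ
t=1: Δ0=1000 Δ1=0000 | 1Δ
t=2: Δ0=0000 Δ1=1000 | 1Δ

yes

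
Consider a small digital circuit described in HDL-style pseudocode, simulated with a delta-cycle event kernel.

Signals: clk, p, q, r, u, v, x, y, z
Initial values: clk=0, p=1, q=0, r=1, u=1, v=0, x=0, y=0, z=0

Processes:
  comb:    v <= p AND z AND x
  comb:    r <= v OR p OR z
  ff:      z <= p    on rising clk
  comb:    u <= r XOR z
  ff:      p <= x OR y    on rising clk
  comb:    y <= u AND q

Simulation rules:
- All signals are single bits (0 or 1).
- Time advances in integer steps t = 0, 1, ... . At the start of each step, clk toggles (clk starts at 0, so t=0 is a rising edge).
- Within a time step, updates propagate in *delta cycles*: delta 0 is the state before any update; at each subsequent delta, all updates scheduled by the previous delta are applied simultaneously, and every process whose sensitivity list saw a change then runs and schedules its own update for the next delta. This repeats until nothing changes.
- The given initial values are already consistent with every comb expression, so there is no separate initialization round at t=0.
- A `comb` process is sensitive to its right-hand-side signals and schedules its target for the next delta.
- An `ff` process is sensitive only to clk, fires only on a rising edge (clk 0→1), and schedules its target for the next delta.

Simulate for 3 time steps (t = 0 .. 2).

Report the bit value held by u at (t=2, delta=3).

[bits: u,clk,z,p,r,q,v,x,y]
t=0: Δ0=100110000 Δ1=110110000 Δ2=111010000 Δ3=011010000 | 3Δ
t=1: Δ0=011010000 Δ1=001010000 | 1Δ
t=2: Δ0=001010000 Δ1=011010000 Δ2=010010000 Δ3=110000000 Δ4=010000000 | 4Δ

1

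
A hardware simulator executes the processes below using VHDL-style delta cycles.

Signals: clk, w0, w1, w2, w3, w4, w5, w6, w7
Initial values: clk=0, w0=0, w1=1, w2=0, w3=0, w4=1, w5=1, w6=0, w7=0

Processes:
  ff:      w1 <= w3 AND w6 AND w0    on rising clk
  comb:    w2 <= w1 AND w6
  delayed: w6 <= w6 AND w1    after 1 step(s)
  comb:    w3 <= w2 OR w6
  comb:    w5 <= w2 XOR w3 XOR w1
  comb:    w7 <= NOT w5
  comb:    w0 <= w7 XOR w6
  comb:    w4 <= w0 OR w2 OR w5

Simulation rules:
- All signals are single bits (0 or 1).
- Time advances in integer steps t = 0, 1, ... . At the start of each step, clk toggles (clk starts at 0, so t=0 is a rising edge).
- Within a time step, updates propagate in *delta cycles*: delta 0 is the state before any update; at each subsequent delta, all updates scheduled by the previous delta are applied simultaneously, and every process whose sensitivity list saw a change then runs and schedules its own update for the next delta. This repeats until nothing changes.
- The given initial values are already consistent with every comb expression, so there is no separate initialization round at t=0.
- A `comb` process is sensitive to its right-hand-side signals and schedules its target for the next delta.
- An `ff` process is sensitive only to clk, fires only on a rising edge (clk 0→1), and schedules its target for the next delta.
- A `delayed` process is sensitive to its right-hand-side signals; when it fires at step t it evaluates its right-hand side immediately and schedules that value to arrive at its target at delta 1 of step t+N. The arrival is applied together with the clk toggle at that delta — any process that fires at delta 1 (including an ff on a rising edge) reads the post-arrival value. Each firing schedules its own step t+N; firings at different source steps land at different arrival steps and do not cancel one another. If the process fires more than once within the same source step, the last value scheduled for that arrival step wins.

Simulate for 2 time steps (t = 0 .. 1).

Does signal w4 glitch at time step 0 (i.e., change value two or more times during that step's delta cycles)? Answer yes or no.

t0.Δ0 clk=0 w0=0 w5=1 w2=0 w1=1 w3=0 w4=1 w6=0 w7=0
t0.Δ1 clk=1 w0=0 w5=1 w2=0 w1=1 w3=0 w4=1 w6=0 w7=0
t0.Δ2 clk=1 w0=0 w5=1 w2=0 w1=0 w3=0 w4=1 w6=0 w7=0
t0.Δ3 clk=1 w0=0 w5=0 w2=0 w1=0 w3=0 w4=1 w6=0 w7=0
t0.Δ4 clk=1 w0=0 w5=0 w2=0 w1=0 w3=0 w4=0 w6=0 w7=1
t0.Δ5 clk=1 w0=1 w5=0 w2=0 w1=0 w3=0 w4=0 w6=0 w7=1
t0.Δ6 clk=1 w0=1 w5=0 w2=0 w1=0 w3=0 w4=1 w6=0 w7=1
t1.Δ0 clk=1 w0=1 w5=0 w2=0 w1=0 w3=0 w4=1 w6=0 w7=1
t1.Δ1 clk=0 w0=1 w5=0 w2=0 w1=0 w3=0 w4=1 w6=0 w7=1

yes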